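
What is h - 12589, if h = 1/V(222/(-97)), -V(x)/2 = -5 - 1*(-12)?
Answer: -176247/14 ≈ -12589.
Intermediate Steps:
V(x) = -14 (V(x) = -2*(-5 - 1*(-12)) = -2*(-5 + 12) = -2*7 = -14)
h = -1/14 (h = 1/(-14) = -1/14 ≈ -0.071429)
h - 12589 = -1/14 - 12589 = -176247/14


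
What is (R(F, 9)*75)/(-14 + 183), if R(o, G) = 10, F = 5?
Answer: 750/169 ≈ 4.4379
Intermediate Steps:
(R(F, 9)*75)/(-14 + 183) = (10*75)/(-14 + 183) = 750/169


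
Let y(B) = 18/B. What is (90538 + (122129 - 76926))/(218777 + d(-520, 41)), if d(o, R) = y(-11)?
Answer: 1493151/2406529 ≈ 0.62046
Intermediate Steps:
d(o, R) = -18/11 (d(o, R) = 18/(-11) = 18*(-1/11) = -18/11)
(90538 + (122129 - 76926))/(218777 + d(-520, 41)) = (90538 + (122129 - 76926))/(218777 - 18/11) = (90538 + 45203)/(2406529/11) = 135741*(11/2406529) = 1493151/2406529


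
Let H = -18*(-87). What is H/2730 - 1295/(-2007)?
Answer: 1113052/913185 ≈ 1.2189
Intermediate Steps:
H = 1566
H/2730 - 1295/(-2007) = 1566/2730 - 1295/(-2007) = 1566*(1/2730) - 1295*(-1/2007) = 261/455 + 1295/2007 = 1113052/913185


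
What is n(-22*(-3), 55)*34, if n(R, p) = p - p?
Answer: 0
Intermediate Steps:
n(R, p) = 0
n(-22*(-3), 55)*34 = 0*34 = 0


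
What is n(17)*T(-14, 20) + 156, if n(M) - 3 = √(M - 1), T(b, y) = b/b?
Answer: 163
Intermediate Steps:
T(b, y) = 1
n(M) = 3 + √(-1 + M) (n(M) = 3 + √(M - 1) = 3 + √(-1 + M))
n(17)*T(-14, 20) + 156 = (3 + √(-1 + 17))*1 + 156 = (3 + √16)*1 + 156 = (3 + 4)*1 + 156 = 7*1 + 156 = 7 + 156 = 163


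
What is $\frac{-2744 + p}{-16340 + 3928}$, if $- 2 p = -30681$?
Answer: $- \frac{25193}{24824} \approx -1.0149$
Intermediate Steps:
$p = \frac{30681}{2}$ ($p = \left(- \frac{1}{2}\right) \left(-30681\right) = \frac{30681}{2} \approx 15341.0$)
$\frac{-2744 + p}{-16340 + 3928} = \frac{-2744 + \frac{30681}{2}}{-16340 + 3928} = \frac{25193}{2 \left(-12412\right)} = \frac{25193}{2} \left(- \frac{1}{12412}\right) = - \frac{25193}{24824}$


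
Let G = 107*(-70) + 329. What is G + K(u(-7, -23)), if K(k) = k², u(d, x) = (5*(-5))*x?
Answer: 323464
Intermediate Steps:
u(d, x) = -25*x
G = -7161 (G = -7490 + 329 = -7161)
G + K(u(-7, -23)) = -7161 + (-25*(-23))² = -7161 + 575² = -7161 + 330625 = 323464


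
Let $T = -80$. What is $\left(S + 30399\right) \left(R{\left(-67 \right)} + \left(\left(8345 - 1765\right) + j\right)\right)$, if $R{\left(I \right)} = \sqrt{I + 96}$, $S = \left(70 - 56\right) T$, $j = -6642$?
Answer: $-1815298 + 29279 \sqrt{29} \approx -1.6576 \cdot 10^{6}$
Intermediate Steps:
$S = -1120$ ($S = \left(70 - 56\right) \left(-80\right) = 14 \left(-80\right) = -1120$)
$R{\left(I \right)} = \sqrt{96 + I}$
$\left(S + 30399\right) \left(R{\left(-67 \right)} + \left(\left(8345 - 1765\right) + j\right)\right) = \left(-1120 + 30399\right) \left(\sqrt{96 - 67} + \left(\left(8345 - 1765\right) - 6642\right)\right) = 29279 \left(\sqrt{29} + \left(6580 - 6642\right)\right) = 29279 \left(\sqrt{29} - 62\right) = 29279 \left(-62 + \sqrt{29}\right) = -1815298 + 29279 \sqrt{29}$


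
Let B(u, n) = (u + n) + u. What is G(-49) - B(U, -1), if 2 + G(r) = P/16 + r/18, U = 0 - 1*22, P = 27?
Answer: 6043/144 ≈ 41.965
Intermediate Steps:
U = -22 (U = 0 - 22 = -22)
B(u, n) = n + 2*u (B(u, n) = (n + u) + u = n + 2*u)
G(r) = -5/16 + r/18 (G(r) = -2 + (27/16 + r/18) = -5/16 + r/18)
G(-49) - B(U, -1) = (-5/16 + (1/18)*(-49)) - (-1 + 2*(-22)) = (-5/16 - 49/18) - (-1 - 44) = -437/144 - 1*(-45) = -437/144 + 45 = 6043/144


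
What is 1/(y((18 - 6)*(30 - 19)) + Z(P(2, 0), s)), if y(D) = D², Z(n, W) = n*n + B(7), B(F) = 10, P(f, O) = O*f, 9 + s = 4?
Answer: 1/17434 ≈ 5.7359e-5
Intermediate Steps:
s = -5 (s = -9 + 4 = -5)
Z(n, W) = 10 + n² (Z(n, W) = n*n + 10 = n² + 10 = 10 + n²)
1/(y((18 - 6)*(30 - 19)) + Z(P(2, 0), s)) = 1/(((18 - 6)*(30 - 19))² + (10 + (0*2)²)) = 1/((12*11)² + (10 + 0²)) = 1/(132² + (10 + 0)) = 1/(17424 + 10) = 1/17434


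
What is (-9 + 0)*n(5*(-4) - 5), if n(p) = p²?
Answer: -5625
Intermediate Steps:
(-9 + 0)*n(5*(-4) - 5) = (-9 + 0)*(5*(-4) - 5)² = -9*(-20 - 5)² = -9*(-25)² = -9*625 = -5625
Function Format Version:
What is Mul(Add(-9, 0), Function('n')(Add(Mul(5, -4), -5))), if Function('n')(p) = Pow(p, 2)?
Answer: -5625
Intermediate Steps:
Mul(Add(-9, 0), Function('n')(Add(Mul(5, -4), -5))) = Mul(Add(-9, 0), Pow(Add(Mul(5, -4), -5), 2)) = Mul(-9, Pow(Add(-20, -5), 2)) = Mul(-9, Pow(-25, 2)) = Mul(-9, 625) = -5625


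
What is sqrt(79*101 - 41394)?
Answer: I*sqrt(33415) ≈ 182.8*I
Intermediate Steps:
sqrt(79*101 - 41394) = sqrt(7979 - 41394) = sqrt(-33415) = I*sqrt(33415)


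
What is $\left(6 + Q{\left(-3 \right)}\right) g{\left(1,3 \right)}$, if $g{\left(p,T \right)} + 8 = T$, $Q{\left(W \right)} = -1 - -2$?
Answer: $-35$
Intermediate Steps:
$Q{\left(W \right)} = 1$ ($Q{\left(W \right)} = -1 + 2 = 1$)
$g{\left(p,T \right)} = -8 + T$
$\left(6 + Q{\left(-3 \right)}\right) g{\left(1,3 \right)} = \left(6 + 1\right) \left(-8 + 3\right) = 7 \left(-5\right) = -35$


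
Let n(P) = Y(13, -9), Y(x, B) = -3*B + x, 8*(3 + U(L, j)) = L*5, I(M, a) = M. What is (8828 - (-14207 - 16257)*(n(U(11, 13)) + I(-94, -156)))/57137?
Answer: -1636228/57137 ≈ -28.637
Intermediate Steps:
U(L, j) = -3 + 5*L/8 (U(L, j) = -3 + (L*5)/8 = -3 + (5*L)/8 = -3 + 5*L/8)
Y(x, B) = x - 3*B
n(P) = 40 (n(P) = 13 - 3*(-9) = 13 + 27 = 40)
(8828 - (-14207 - 16257)*(n(U(11, 13)) + I(-94, -156)))/57137 = (8828 - (-14207 - 16257)*(40 - 94))/57137 = (8828 - (-30464)*(-54))*(1/57137) = (8828 - 1*1645056)*(1/57137) = (8828 - 1645056)*(1/57137) = -1636228*1/57137 = -1636228/57137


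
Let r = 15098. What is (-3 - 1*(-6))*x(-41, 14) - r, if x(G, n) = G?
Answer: -15221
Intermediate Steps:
(-3 - 1*(-6))*x(-41, 14) - r = (-3 - 1*(-6))*(-41) - 1*15098 = (-3 + 6)*(-41) - 15098 = 3*(-41) - 15098 = -123 - 15098 = -15221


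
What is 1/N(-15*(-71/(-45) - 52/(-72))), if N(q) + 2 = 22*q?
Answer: -1/761 ≈ -0.0013141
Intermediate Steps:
N(q) = -2 + 22*q
1/N(-15*(-71/(-45) - 52/(-72))) = 1/(-2 + 22*(-15*(-71/(-45) - 52/(-72)))) = 1/(-2 + 22*(-15*(-71*(-1/45) - 52*(-1/72)))) = 1/(-2 + 22*(-15*(71/45 + 13/18))) = 1/(-2 + 22*(-15*23/10)) = 1/(-2 + 22*(-69/2)) = 1/(-2 - 759) = 1/(-761) = -1/761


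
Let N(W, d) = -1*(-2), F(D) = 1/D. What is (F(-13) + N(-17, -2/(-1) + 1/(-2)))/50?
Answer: 1/26 ≈ 0.038462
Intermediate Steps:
N(W, d) = 2
(F(-13) + N(-17, -2/(-1) + 1/(-2)))/50 = (1/(-13) + 2)/50 = (-1/13 + 2)*(1/50) = (25/13)*(1/50) = 1/26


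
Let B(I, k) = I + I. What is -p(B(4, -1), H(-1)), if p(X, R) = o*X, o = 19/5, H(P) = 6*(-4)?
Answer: -152/5 ≈ -30.400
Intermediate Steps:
B(I, k) = 2*I
H(P) = -24
o = 19/5 (o = 19*(1/5) = 19/5 ≈ 3.8000)
p(X, R) = 19*X/5
-p(B(4, -1), H(-1)) = -19*2*4/5 = -19*8/5 = -1*152/5 = -152/5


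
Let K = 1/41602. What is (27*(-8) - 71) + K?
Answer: -11939773/41602 ≈ -287.00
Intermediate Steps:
K = 1/41602 ≈ 2.4037e-5
(27*(-8) - 71) + K = (27*(-8) - 71) + 1/41602 = (-216 - 71) + 1/41602 = -287 + 1/41602 = -11939773/41602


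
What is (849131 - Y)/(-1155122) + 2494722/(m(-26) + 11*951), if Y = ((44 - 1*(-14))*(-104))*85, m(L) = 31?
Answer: 358427465674/1514942503 ≈ 236.59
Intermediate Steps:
Y = -512720 (Y = ((44 + 14)*(-104))*85 = (58*(-104))*85 = -6032*85 = -512720)
(849131 - Y)/(-1155122) + 2494722/(m(-26) + 11*951) = (849131 - 1*(-512720))/(-1155122) + 2494722/(31 + 11*951) = (849131 + 512720)*(-1/1155122) + 2494722/(31 + 10461) = 1361851*(-1/1155122) + 2494722/10492 = -1361851/1155122 + 2494722*(1/10492) = -1361851/1155122 + 1247361/5246 = 358427465674/1514942503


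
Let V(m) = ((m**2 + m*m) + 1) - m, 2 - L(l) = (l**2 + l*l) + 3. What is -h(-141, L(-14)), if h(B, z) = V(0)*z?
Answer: 393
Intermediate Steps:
L(l) = -1 - 2*l**2 (L(l) = 2 - ((l**2 + l*l) + 3) = 2 - ((l**2 + l**2) + 3) = 2 - (2*l**2 + 3) = 2 - (3 + 2*l**2) = 2 + (-3 - 2*l**2) = -1 - 2*l**2)
V(m) = 1 - m + 2*m**2 (V(m) = ((m**2 + m**2) + 1) - m = (2*m**2 + 1) - m = (1 + 2*m**2) - m = 1 - m + 2*m**2)
h(B, z) = z (h(B, z) = (1 - 1*0 + 2*0**2)*z = (1 + 0 + 2*0)*z = (1 + 0 + 0)*z = 1*z = z)
-h(-141, L(-14)) = -(-1 - 2*(-14)**2) = -(-1 - 2*196) = -(-1 - 392) = -1*(-393) = 393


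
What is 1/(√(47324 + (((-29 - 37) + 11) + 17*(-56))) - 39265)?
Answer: -39265/1541693908 - √46317/1541693908 ≈ -2.5608e-5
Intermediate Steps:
1/(√(47324 + (((-29 - 37) + 11) + 17*(-56))) - 39265) = 1/(√(47324 + ((-66 + 11) - 952)) - 39265) = 1/(√(47324 + (-55 - 952)) - 39265) = 1/(√(47324 - 1007) - 39265) = 1/(√46317 - 39265) = 1/(-39265 + √46317)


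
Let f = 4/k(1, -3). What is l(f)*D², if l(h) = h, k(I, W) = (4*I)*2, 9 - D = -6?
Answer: 225/2 ≈ 112.50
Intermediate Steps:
D = 15 (D = 9 - 1*(-6) = 9 + 6 = 15)
k(I, W) = 8*I
f = ½ (f = 4/((8*1)) = 4/8 = 4*(⅛) = ½ ≈ 0.50000)
l(f)*D² = (½)*15² = (½)*225 = 225/2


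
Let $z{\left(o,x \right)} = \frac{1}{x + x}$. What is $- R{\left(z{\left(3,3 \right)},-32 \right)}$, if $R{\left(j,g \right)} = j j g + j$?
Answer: $\frac{13}{18} \approx 0.72222$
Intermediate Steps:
$z{\left(o,x \right)} = \frac{1}{2 x}$
$R{\left(j,g \right)} = j + g j^{2}$ ($R{\left(j,g \right)} = j^{2} g + j = g j^{2} + j = j + g j^{2}$)
$- R{\left(z{\left(3,3 \right)},-32 \right)} = - \frac{1}{2 \cdot 3} \left(1 - 32 \frac{1}{2 \cdot 3}\right) = - \frac{1}{2} \cdot \frac{1}{3} \left(1 - 32 \cdot \frac{1}{2} \cdot \frac{1}{3}\right) = - \frac{1 - \frac{16}{3}}{6} = - \frac{-13}{6 \cdot 3} = \left(-1\right) \left(- \frac{13}{18}\right) = \frac{13}{18}$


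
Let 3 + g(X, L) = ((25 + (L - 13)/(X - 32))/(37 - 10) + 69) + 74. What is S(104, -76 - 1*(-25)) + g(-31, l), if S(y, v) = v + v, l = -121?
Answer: 66347/1701 ≈ 39.005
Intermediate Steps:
g(X, L) = 3805/27 + (-13 + L)/(27*(-32 + X)) (g(X, L) = -3 + (((25 + (L - 13)/(X - 32))/(37 - 10) + 69) + 74) = -3 + (((25 + (-13 + L)/(-32 + X))/27 + 69) + 74) = -3 + (((25 + (-13 + L)/(-32 + X))*(1/27) + 69) + 74) = -3 + (((25/27 + (-13 + L)/(27*(-32 + X))) + 69) + 74) = -3 + ((1888/27 + (-13 + L)/(27*(-32 + X))) + 74) = -3 + (3886/27 + (-13 + L)/(27*(-32 + X))) = 3805/27 + (-13 + L)/(27*(-32 + X)))
S(y, v) = 2*v
S(104, -76 - 1*(-25)) + g(-31, l) = 2*(-76 - 1*(-25)) + (-121773 - 121 + 3805*(-31))/(27*(-32 - 31)) = 2*(-76 + 25) + (1/27)*(-121773 - 121 - 117955)/(-63) = 2*(-51) + (1/27)*(-1/63)*(-239849) = -102 + 239849/1701 = 66347/1701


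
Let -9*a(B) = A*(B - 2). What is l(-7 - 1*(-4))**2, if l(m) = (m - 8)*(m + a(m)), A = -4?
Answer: 267289/81 ≈ 3299.9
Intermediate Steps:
a(B) = -8/9 + 4*B/9 (a(B) = -(-4)*(B - 2)/9 = -(-4)*(-2 + B)/9 = -(8 - 4*B)/9 = -8/9 + 4*B/9)
l(m) = (-8 + m)*(-8/9 + 13*m/9) (l(m) = (m - 8)*(m + (-8/9 + 4*m/9)) = (-8 + m)*(-8/9 + 13*m/9))
l(-7 - 1*(-4))**2 = (64/9 - 112*(-7 - 1*(-4))/9 + 13*(-7 - 1*(-4))**2/9)**2 = (64/9 - 112*(-7 + 4)/9 + 13*(-7 + 4)**2/9)**2 = (64/9 - 112/9*(-3) + (13/9)*(-3)**2)**2 = (64/9 + 112/3 + (13/9)*9)**2 = (64/9 + 112/3 + 13)**2 = (517/9)**2 = 267289/81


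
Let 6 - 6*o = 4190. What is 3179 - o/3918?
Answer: 18684029/5877 ≈ 3179.2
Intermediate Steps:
o = -2092/3 (o = 1 - ⅙*4190 = 1 - 2095/3 = -2092/3 ≈ -697.33)
3179 - o/3918 = 3179 - (-2092)/(3*3918) = 3179 - 1*(-1046/5877) = 3179 + 1046/5877 = 18684029/5877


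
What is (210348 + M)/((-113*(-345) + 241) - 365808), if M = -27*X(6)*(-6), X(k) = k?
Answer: -105660/163291 ≈ -0.64707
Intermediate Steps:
M = 972 (M = -27*6*(-6) = -162*(-6) = 972)
(210348 + M)/((-113*(-345) + 241) - 365808) = (210348 + 972)/((-113*(-345) + 241) - 365808) = 211320/((38985 + 241) - 365808) = 211320/(39226 - 365808) = 211320/(-326582) = 211320*(-1/326582) = -105660/163291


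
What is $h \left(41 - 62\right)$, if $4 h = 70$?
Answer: $- \frac{735}{2} \approx -367.5$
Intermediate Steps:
$h = \frac{35}{2}$ ($h = \frac{1}{4} \cdot 70 = \frac{35}{2} \approx 17.5$)
$h \left(41 - 62\right) = \frac{35 \left(41 - 62\right)}{2} = \frac{35}{2} \left(-21\right) = - \frac{735}{2}$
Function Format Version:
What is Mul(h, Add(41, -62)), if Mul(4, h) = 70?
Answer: Rational(-735, 2) ≈ -367.50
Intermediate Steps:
h = Rational(35, 2) (h = Mul(Rational(1, 4), 70) = Rational(35, 2) ≈ 17.500)
Mul(h, Add(41, -62)) = Mul(Rational(35, 2), Add(41, -62)) = Mul(Rational(35, 2), -21) = Rational(-735, 2)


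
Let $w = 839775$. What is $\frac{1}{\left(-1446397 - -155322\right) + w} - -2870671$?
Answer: $\frac{1295533822299}{451300} \approx 2.8707 \cdot 10^{6}$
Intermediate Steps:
$\frac{1}{\left(-1446397 - -155322\right) + w} - -2870671 = \frac{1}{\left(-1446397 - -155322\right) + 839775} - -2870671 = \frac{1}{\left(-1446397 + 155322\right) + 839775} + 2870671 = \frac{1}{-1291075 + 839775} + 2870671 = \frac{1}{-451300} + 2870671 = - \frac{1}{451300} + 2870671 = \frac{1295533822299}{451300}$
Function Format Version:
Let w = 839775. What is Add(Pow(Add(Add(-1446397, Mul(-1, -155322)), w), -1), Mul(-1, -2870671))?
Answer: Rational(1295533822299, 451300) ≈ 2.8707e+6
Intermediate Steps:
Add(Pow(Add(Add(-1446397, Mul(-1, -155322)), w), -1), Mul(-1, -2870671)) = Add(Pow(Add(Add(-1446397, Mul(-1, -155322)), 839775), -1), Mul(-1, -2870671)) = Add(Pow(Add(Add(-1446397, 155322), 839775), -1), 2870671) = Add(Pow(Add(-1291075, 839775), -1), 2870671) = Add(Pow(-451300, -1), 2870671) = Add(Rational(-1, 451300), 2870671) = Rational(1295533822299, 451300)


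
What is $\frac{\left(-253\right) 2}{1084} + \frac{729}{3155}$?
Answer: $- \frac{403097}{1710010} \approx -0.23573$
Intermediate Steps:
$\frac{\left(-253\right) 2}{1084} + \frac{729}{3155} = \left(-506\right) \frac{1}{1084} + 729 \cdot \frac{1}{3155} = - \frac{253}{542} + \frac{729}{3155} = - \frac{403097}{1710010}$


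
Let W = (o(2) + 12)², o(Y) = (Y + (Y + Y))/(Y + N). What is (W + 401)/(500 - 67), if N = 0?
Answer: 626/433 ≈ 1.4457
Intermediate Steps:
o(Y) = 3 (o(Y) = (Y + (Y + Y))/(Y + 0) = (Y + 2*Y)/Y = (3*Y)/Y = 3)
W = 225 (W = (3 + 12)² = 15² = 225)
(W + 401)/(500 - 67) = (225 + 401)/(500 - 67) = 626/433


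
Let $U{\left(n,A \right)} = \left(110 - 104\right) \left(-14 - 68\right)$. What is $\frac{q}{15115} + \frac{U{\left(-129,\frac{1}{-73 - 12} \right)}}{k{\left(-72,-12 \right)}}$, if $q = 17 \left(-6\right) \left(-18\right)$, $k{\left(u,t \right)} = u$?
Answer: $\frac{630731}{90690} \approx 6.9548$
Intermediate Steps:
$q = 1836$ ($q = \left(-102\right) \left(-18\right) = 1836$)
$U{\left(n,A \right)} = -492$ ($U{\left(n,A \right)} = 6 \left(-82\right) = -492$)
$\frac{q}{15115} + \frac{U{\left(-129,\frac{1}{-73 - 12} \right)}}{k{\left(-72,-12 \right)}} = \frac{1836}{15115} - \frac{492}{-72} = 1836 \cdot \frac{1}{15115} - - \frac{41}{6} = \frac{1836}{15115} + \frac{41}{6} = \frac{630731}{90690}$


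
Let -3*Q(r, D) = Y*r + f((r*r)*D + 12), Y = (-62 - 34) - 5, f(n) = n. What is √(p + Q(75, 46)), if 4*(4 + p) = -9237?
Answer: 9*I*√4249/2 ≈ 293.33*I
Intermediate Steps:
p = -9253/4 (p = -4 + (¼)*(-9237) = -4 - 9237/4 = -9253/4 ≈ -2313.3)
Y = -101 (Y = -96 - 5 = -101)
Q(r, D) = -4 + 101*r/3 - D*r²/3 (Q(r, D) = -(-101*r + ((r*r)*D + 12))/3 = -(-101*r + (r²*D + 12))/3 = -(-101*r + (D*r² + 12))/3 = -(-101*r + (12 + D*r²))/3 = -(12 - 101*r + D*r²)/3 = -4 + 101*r/3 - D*r²/3)
√(p + Q(75, 46)) = √(-9253/4 + (-4 + (101/3)*75 - ⅓*46*75²)) = √(-9253/4 + (-4 + 2525 - ⅓*46*5625)) = √(-9253/4 + (-4 + 2525 - 86250)) = √(-9253/4 - 83729) = √(-344169/4) = 9*I*√4249/2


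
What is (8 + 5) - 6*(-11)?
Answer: 79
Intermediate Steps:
(8 + 5) - 6*(-11) = 13 + 66 = 79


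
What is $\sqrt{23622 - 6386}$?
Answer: $2 \sqrt{4309} \approx 131.29$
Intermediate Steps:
$\sqrt{23622 - 6386} = \sqrt{17236} = 2 \sqrt{4309}$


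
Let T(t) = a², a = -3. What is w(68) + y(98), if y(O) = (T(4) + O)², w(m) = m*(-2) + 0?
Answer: 11313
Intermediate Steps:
w(m) = -2*m (w(m) = -2*m + 0 = -2*m)
T(t) = 9 (T(t) = (-3)² = 9)
y(O) = (9 + O)²
w(68) + y(98) = -2*68 + (9 + 98)² = -136 + 107² = -136 + 11449 = 11313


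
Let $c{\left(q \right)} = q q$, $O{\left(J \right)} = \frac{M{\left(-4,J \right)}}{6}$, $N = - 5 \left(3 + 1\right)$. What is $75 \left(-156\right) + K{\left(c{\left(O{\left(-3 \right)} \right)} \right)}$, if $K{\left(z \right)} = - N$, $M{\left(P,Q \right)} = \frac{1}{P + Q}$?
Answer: $-11680$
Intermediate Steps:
$N = -20$ ($N = \left(-5\right) 4 = -20$)
$O{\left(J \right)} = \frac{1}{6 \left(-4 + J\right)}$ ($O{\left(J \right)} = \frac{1}{\left(-4 + J\right) 6} = \frac{1}{-4 + J} \frac{1}{6} = \frac{1}{6 \left(-4 + J\right)}$)
$c{\left(q \right)} = q^{2}$
$K{\left(z \right)} = 20$ ($K{\left(z \right)} = \left(-1\right) \left(-20\right) = 20$)
$75 \left(-156\right) + K{\left(c{\left(O{\left(-3 \right)} \right)} \right)} = 75 \left(-156\right) + 20 = -11700 + 20 = -11680$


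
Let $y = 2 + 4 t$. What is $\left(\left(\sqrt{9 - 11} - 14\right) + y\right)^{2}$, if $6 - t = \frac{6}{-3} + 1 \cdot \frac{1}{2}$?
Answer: $\left(18 + i \sqrt{2}\right)^{2} \approx 322.0 + 50.912 i$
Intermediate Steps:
$t = \frac{15}{2}$ ($t = 6 - \left(\frac{6}{-3} + 1 \cdot \frac{1}{2}\right) = 6 - \left(6 \left(- \frac{1}{3}\right) + 1 \cdot \frac{1}{2}\right) = 6 - \left(-2 + \frac{1}{2}\right) = 6 - - \frac{3}{2} = 6 + \frac{3}{2} = \frac{15}{2} \approx 7.5$)
$y = 32$ ($y = 2 + 4 \cdot \frac{15}{2} = 2 + 30 = 32$)
$\left(\left(\sqrt{9 - 11} - 14\right) + y\right)^{2} = \left(\left(\sqrt{9 - 11} - 14\right) + 32\right)^{2} = \left(\left(\sqrt{-2} - 14\right) + 32\right)^{2} = \left(\left(i \sqrt{2} - 14\right) + 32\right)^{2} = \left(\left(-14 + i \sqrt{2}\right) + 32\right)^{2} = \left(18 + i \sqrt{2}\right)^{2}$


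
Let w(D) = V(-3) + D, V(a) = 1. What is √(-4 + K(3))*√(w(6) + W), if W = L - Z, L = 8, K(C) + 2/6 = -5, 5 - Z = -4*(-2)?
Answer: 2*I*√42 ≈ 12.961*I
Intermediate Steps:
Z = -3 (Z = 5 - (-4)*(-2) = 5 - 1*8 = 5 - 8 = -3)
K(C) = -16/3 (K(C) = -⅓ - 5 = -16/3)
W = 11 (W = 8 - 1*(-3) = 8 + 3 = 11)
w(D) = 1 + D
√(-4 + K(3))*√(w(6) + W) = √(-4 - 16/3)*√((1 + 6) + 11) = √(-28/3)*√(7 + 11) = (2*I*√21/3)*√18 = (2*I*√21/3)*(3*√2) = 2*I*√42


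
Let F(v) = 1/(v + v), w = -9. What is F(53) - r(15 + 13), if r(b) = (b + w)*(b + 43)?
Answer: -142993/106 ≈ -1349.0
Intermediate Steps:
r(b) = (-9 + b)*(43 + b) (r(b) = (b - 9)*(b + 43) = (-9 + b)*(43 + b))
F(v) = 1/(2*v)
F(53) - r(15 + 13) = (½)/53 - (-387 + (15 + 13)² + 34*(15 + 13)) = (½)*(1/53) - (-387 + 28² + 34*28) = 1/106 - (-387 + 784 + 952) = 1/106 - 1*1349 = 1/106 - 1349 = -142993/106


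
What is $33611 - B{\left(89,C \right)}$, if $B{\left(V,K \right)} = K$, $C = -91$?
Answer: $33702$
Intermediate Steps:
$33611 - B{\left(89,C \right)} = 33611 - -91 = 33611 + 91 = 33702$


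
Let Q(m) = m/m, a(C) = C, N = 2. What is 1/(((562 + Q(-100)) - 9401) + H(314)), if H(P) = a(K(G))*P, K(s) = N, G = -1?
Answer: -1/8210 ≈ -0.00012180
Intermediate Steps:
K(s) = 2
Q(m) = 1
H(P) = 2*P
1/(((562 + Q(-100)) - 9401) + H(314)) = 1/(((562 + 1) - 9401) + 2*314) = 1/((563 - 9401) + 628) = 1/(-8838 + 628) = 1/(-8210) = -1/8210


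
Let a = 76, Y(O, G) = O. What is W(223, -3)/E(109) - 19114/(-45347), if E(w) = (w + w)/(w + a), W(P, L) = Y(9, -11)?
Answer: 79669607/9885646 ≈ 8.0591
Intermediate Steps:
W(P, L) = 9
E(w) = 2*w/(76 + w) (E(w) = (w + w)/(w + 76) = (2*w)/(76 + w) = 2*w/(76 + w))
W(223, -3)/E(109) - 19114/(-45347) = 9/((2*109/(76 + 109))) - 19114/(-45347) = 9/((2*109/185)) - 19114*(-1/45347) = 9/((2*109*(1/185))) + 19114/45347 = 9/(218/185) + 19114/45347 = 9*(185/218) + 19114/45347 = 1665/218 + 19114/45347 = 79669607/9885646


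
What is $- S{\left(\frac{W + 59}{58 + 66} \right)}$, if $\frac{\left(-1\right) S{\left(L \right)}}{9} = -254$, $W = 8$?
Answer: $-2286$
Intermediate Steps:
$S{\left(L \right)} = 2286$ ($S{\left(L \right)} = \left(-9\right) \left(-254\right) = 2286$)
$- S{\left(\frac{W + 59}{58 + 66} \right)} = \left(-1\right) 2286 = -2286$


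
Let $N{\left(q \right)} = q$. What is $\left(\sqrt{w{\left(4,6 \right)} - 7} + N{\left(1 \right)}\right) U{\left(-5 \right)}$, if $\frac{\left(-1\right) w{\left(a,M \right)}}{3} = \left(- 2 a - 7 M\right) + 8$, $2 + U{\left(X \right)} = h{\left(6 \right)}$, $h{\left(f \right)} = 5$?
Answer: $3 + 3 \sqrt{119} \approx 35.726$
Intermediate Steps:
$U{\left(X \right)} = 3$ ($U{\left(X \right)} = -2 + 5 = 3$)
$w{\left(a,M \right)} = -24 + 6 a + 21 M$ ($w{\left(a,M \right)} = - 3 \left(\left(- 2 a - 7 M\right) + 8\right) = - 3 \left(\left(- 7 M - 2 a\right) + 8\right) = - 3 \left(8 - 7 M - 2 a\right) = -24 + 6 a + 21 M$)
$\left(\sqrt{w{\left(4,6 \right)} - 7} + N{\left(1 \right)}\right) U{\left(-5 \right)} = \left(\sqrt{\left(-24 + 6 \cdot 4 + 21 \cdot 6\right) - 7} + 1\right) 3 = \left(\sqrt{\left(-24 + 24 + 126\right) - 7} + 1\right) 3 = \left(\sqrt{126 - 7} + 1\right) 3 = \left(\sqrt{119} + 1\right) 3 = \left(1 + \sqrt{119}\right) 3 = 3 + 3 \sqrt{119}$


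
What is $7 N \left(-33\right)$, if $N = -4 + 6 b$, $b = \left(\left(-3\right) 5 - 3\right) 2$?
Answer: $50820$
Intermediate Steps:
$b = -36$ ($b = \left(-15 - 3\right) 2 = \left(-18\right) 2 = -36$)
$N = -220$ ($N = -4 + 6 \left(-36\right) = -4 - 216 = -220$)
$7 N \left(-33\right) = 7 \left(-220\right) \left(-33\right) = \left(-1540\right) \left(-33\right) = 50820$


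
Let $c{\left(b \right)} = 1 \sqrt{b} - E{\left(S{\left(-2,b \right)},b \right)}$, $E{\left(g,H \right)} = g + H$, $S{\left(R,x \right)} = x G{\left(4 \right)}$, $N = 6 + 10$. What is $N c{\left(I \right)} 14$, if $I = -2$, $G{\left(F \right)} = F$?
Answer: $2240 + 224 i \sqrt{2} \approx 2240.0 + 316.78 i$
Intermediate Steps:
$N = 16$
$S{\left(R,x \right)} = 4 x$ ($S{\left(R,x \right)} = x 4 = 4 x$)
$E{\left(g,H \right)} = H + g$
$c{\left(b \right)} = \sqrt{b} - 5 b$ ($c{\left(b \right)} = 1 \sqrt{b} - \left(b + 4 b\right) = \sqrt{b} - 5 b$)
$N c{\left(I \right)} 14 = 16 \left(\sqrt{-2} - -10\right) 14 = 16 \left(i \sqrt{2} + 10\right) 14 = 16 \left(10 + i \sqrt{2}\right) 14 = \left(160 + 16 i \sqrt{2}\right) 14 = 2240 + 224 i \sqrt{2}$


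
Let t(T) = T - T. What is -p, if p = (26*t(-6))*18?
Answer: 0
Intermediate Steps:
t(T) = 0
p = 0 (p = (26*0)*18 = 0*18 = 0)
-p = -1*0 = 0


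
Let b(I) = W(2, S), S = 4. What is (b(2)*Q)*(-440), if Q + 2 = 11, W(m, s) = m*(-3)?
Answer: 23760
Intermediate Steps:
W(m, s) = -3*m
Q = 9 (Q = -2 + 11 = 9)
b(I) = -6 (b(I) = -3*2 = -6)
(b(2)*Q)*(-440) = -6*9*(-440) = -54*(-440) = 23760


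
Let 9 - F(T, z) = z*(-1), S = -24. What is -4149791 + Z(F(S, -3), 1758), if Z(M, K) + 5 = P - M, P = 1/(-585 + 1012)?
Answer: -1771965453/427 ≈ -4.1498e+6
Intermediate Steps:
P = 1/427 ≈ 0.0023419
F(T, z) = 9 + z (F(T, z) = 9 - z*(-1) = 9 - (-1)*z = 9 + z)
Z(M, K) = -2134/427 - M (Z(M, K) = -5 + (1/427 - M) = -2134/427 - M)
-4149791 + Z(F(S, -3), 1758) = -4149791 + (-2134/427 - (9 - 3)) = -4149791 + (-2134/427 - 1*6) = -4149791 + (-2134/427 - 6) = -4149791 - 4696/427 = -1771965453/427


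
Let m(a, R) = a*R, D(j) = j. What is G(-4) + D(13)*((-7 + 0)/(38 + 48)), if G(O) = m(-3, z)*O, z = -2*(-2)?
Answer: 4037/86 ≈ 46.942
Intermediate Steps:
z = 4
m(a, R) = R*a
G(O) = -12*O (G(O) = (4*(-3))*O = -12*O)
G(-4) + D(13)*((-7 + 0)/(38 + 48)) = -12*(-4) + 13*((-7 + 0)/(38 + 48)) = 48 + 13*(-7/86) = 48 - 91/86 = 4037/86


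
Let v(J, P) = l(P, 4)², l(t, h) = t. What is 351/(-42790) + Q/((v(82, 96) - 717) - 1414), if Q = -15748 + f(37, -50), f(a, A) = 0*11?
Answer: -135268751/60633430 ≈ -2.2309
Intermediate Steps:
f(a, A) = 0
v(J, P) = P²
Q = -15748 (Q = -15748 + 0 = -15748)
351/(-42790) + Q/((v(82, 96) - 717) - 1414) = 351/(-42790) - 15748/((96² - 717) - 1414) = 351*(-1/42790) - 15748/((9216 - 717) - 1414) = -351/42790 - 15748/(8499 - 1414) = -351/42790 - 15748/7085 = -135268751/60633430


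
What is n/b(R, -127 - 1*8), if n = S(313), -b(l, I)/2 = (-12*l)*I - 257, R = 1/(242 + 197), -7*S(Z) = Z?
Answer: -137407/1556842 ≈ -0.088260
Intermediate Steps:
S(Z) = -Z/7
R = 1/439 ≈ 0.0022779
b(l, I) = 514 + 24*I*l (b(l, I) = -2*((-12*l)*I - 257) = -2*(-12*I*l - 257) = -2*(-257 - 12*I*l) = 514 + 24*I*l)
n = -313/7 (n = -⅐*313 = -313/7 ≈ -44.714)
n/b(R, -127 - 1*8) = -313/(7*(514 + 24*(-127 - 1*8)*(1/439))) = -313/(7*(514 + 24*(-127 - 8)*(1/439))) = -313/(7*(514 + 24*(-135)*(1/439))) = -313/(7*(514 - 3240/439)) = -313/(7*222406/439) = -313/7*439/222406 = -137407/1556842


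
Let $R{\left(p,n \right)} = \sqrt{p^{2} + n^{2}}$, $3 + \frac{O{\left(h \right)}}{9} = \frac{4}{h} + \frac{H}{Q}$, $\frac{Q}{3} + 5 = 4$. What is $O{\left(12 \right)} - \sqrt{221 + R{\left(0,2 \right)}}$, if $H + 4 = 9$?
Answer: $-39 - \sqrt{223} \approx -53.933$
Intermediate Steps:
$Q = -3$ ($Q = -15 + 3 \cdot 4 = -15 + 12 = -3$)
$H = 5$ ($H = -4 + 9 = 5$)
$O{\left(h \right)} = -42 + \frac{36}{h}$ ($O{\left(h \right)} = -27 + 9 \left(\frac{4}{h} + \frac{5}{-3}\right) = -27 + 9 \left(\frac{4}{h} + 5 \left(- \frac{1}{3}\right)\right) = -27 + 9 \left(\frac{4}{h} - \frac{5}{3}\right) = -27 + 9 \left(- \frac{5}{3} + \frac{4}{h}\right) = -27 - \left(15 - \frac{36}{h}\right) = -42 + \frac{36}{h}$)
$R{\left(p,n \right)} = \sqrt{n^{2} + p^{2}}$
$O{\left(12 \right)} - \sqrt{221 + R{\left(0,2 \right)}} = \left(-42 + \frac{36}{12}\right) - \sqrt{221 + \sqrt{2^{2} + 0^{2}}} = \left(-42 + 36 \cdot \frac{1}{12}\right) - \sqrt{221 + \sqrt{4 + 0}} = \left(-42 + 3\right) - \sqrt{221 + \sqrt{4}} = -39 - \sqrt{221 + 2} = -39 - \sqrt{223}$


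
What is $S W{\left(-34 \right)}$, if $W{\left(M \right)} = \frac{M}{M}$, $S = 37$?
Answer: $37$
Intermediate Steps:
$W{\left(M \right)} = 1$
$S W{\left(-34 \right)} = 37 \cdot 1 = 37$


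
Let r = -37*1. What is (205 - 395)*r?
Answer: 7030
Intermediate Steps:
r = -37
(205 - 395)*r = (205 - 395)*(-37) = -190*(-37) = 7030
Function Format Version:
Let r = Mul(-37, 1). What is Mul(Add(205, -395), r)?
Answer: 7030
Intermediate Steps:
r = -37
Mul(Add(205, -395), r) = Mul(Add(205, -395), -37) = Mul(-190, -37) = 7030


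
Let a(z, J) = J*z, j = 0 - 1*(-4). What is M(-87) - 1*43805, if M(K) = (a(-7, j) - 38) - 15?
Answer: -43886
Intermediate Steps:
j = 4 (j = 0 + 4 = 4)
M(K) = -81 (M(K) = (4*(-7) - 38) - 15 = (-28 - 38) - 15 = -66 - 15 = -81)
M(-87) - 1*43805 = -81 - 1*43805 = -81 - 43805 = -43886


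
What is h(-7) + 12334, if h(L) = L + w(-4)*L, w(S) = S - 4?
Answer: 12383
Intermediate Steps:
w(S) = -4 + S
h(L) = -7*L (h(L) = L + (-4 - 4)*L = L - 8*L = -7*L)
h(-7) + 12334 = -7*(-7) + 12334 = 49 + 12334 = 12383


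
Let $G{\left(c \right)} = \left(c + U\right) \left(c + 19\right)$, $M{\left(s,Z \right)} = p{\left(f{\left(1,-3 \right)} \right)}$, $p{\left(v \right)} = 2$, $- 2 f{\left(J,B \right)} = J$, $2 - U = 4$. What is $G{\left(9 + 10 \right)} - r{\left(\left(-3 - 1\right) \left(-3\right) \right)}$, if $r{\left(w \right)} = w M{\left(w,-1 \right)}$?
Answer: $622$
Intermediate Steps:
$U = -2$ ($U = 2 - 4 = -2$)
$f{\left(J,B \right)} = - \frac{J}{2}$
$M{\left(s,Z \right)} = 2$
$G{\left(c \right)} = \left(-2 + c\right) \left(19 + c\right)$ ($G{\left(c \right)} = \left(c - 2\right) \left(c + 19\right) = \left(-2 + c\right) \left(19 + c\right)$)
$r{\left(w \right)} = 2 w$ ($r{\left(w \right)} = w 2 = 2 w$)
$G{\left(9 + 10 \right)} - r{\left(\left(-3 - 1\right) \left(-3\right) \right)} = \left(-38 + \left(9 + 10\right)^{2} + 17 \left(9 + 10\right)\right) - 2 \left(-3 - 1\right) \left(-3\right) = \left(-38 + 19^{2} + 17 \cdot 19\right) - 2 \left(\left(-4\right) \left(-3\right)\right) = \left(-38 + 361 + 323\right) - 2 \cdot 12 = 646 - 24 = 622$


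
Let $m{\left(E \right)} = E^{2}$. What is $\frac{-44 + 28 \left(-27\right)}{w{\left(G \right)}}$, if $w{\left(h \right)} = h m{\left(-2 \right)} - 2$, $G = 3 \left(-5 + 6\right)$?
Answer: $-80$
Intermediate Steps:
$G = 3$ ($G = 3 \cdot 1 = 3$)
$w{\left(h \right)} = -2 + 4 h$ ($w{\left(h \right)} = h \left(-2\right)^{2} - 2 = h 4 - 2 = 4 h - 2 = -2 + 4 h$)
$\frac{-44 + 28 \left(-27\right)}{w{\left(G \right)}} = \frac{-44 + 28 \left(-27\right)}{-2 + 4 \cdot 3} = \frac{-44 - 756}{-2 + 12} = - \frac{800}{10} = \left(-800\right) \frac{1}{10} = -80$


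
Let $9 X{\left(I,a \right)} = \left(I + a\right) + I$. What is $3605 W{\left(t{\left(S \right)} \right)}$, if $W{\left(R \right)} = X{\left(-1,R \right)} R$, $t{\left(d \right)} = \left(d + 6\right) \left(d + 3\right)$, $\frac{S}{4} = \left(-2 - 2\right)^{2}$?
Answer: $\frac{79262125600}{9} \approx 8.8069 \cdot 10^{9}$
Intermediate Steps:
$X{\left(I,a \right)} = \frac{a}{9} + \frac{2 I}{9}$ ($X{\left(I,a \right)} = \frac{\left(I + a\right) + I}{9} = \frac{a + 2 I}{9} = \frac{a}{9} + \frac{2 I}{9}$)
$S = 64$ ($S = 4 \left(-2 - 2\right)^{2} = 4 \left(-4\right)^{2} = 4 \cdot 16 = 64$)
$t{\left(d \right)} = \left(3 + d\right) \left(6 + d\right)$ ($t{\left(d \right)} = \left(6 + d\right) \left(3 + d\right) = \left(3 + d\right) \left(6 + d\right)$)
$W{\left(R \right)} = R \left(- \frac{2}{9} + \frac{R}{9}\right)$ ($W{\left(R \right)} = \left(\frac{R}{9} + \frac{2}{9} \left(-1\right)\right) R = \left(\frac{R}{9} - \frac{2}{9}\right) R = \left(- \frac{2}{9} + \frac{R}{9}\right) R = R \left(- \frac{2}{9} + \frac{R}{9}\right)$)
$3605 W{\left(t{\left(S \right)} \right)} = 3605 \frac{\left(18 + 64^{2} + 9 \cdot 64\right) \left(-2 + \left(18 + 64^{2} + 9 \cdot 64\right)\right)}{9} = 3605 \frac{\left(18 + 4096 + 576\right) \left(-2 + \left(18 + 4096 + 576\right)\right)}{9} = 3605 \cdot \frac{1}{9} \cdot 4690 \left(-2 + 4690\right) = 3605 \cdot \frac{1}{9} \cdot 4690 \cdot 4688 = 3605 \cdot \frac{21986720}{9} = \frac{79262125600}{9}$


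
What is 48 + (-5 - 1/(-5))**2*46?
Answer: 27696/25 ≈ 1107.8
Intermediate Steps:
48 + (-5 - 1/(-5))**2*46 = 48 + (-5 - 1*(-1/5))**2*46 = 48 + (-5 + 1/5)**2*46 = 48 + (-24/5)**2*46 = 48 + (576/25)*46 = 48 + 26496/25 = 27696/25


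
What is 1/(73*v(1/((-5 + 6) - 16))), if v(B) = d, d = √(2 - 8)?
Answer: -I*√6/438 ≈ -0.0055924*I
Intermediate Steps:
d = I*√6 (d = √(-6) = I*√6 ≈ 2.4495*I)
v(B) = I*√6
1/(73*v(1/((-5 + 6) - 16))) = 1/(73*(I*√6)) = 1/(73*I*√6) = -I*√6/438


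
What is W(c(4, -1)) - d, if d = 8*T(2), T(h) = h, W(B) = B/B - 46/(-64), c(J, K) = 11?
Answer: -457/32 ≈ -14.281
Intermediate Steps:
W(B) = 55/32 (W(B) = 1 - 46*(-1/64) = 1 + 23/32 = 55/32)
d = 16 (d = 8*2 = 16)
W(c(4, -1)) - d = 55/32 - 1*16 = 55/32 - 16 = -457/32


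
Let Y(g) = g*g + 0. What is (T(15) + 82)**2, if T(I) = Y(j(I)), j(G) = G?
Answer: 94249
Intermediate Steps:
Y(g) = g**2 (Y(g) = g**2 + 0 = g**2)
T(I) = I**2
(T(15) + 82)**2 = (15**2 + 82)**2 = (225 + 82)**2 = 307**2 = 94249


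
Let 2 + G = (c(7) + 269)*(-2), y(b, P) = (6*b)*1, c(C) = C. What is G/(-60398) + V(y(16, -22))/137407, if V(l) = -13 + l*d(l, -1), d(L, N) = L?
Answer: 315983136/4149553993 ≈ 0.076149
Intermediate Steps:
y(b, P) = 6*b
G = -554 (G = -2 + (7 + 269)*(-2) = -2 + 276*(-2) = -2 - 552 = -554)
V(l) = -13 + l**2 (V(l) = -13 + l*l = -13 + l**2)
G/(-60398) + V(y(16, -22))/137407 = -554/(-60398) + (-13 + (6*16)**2)/137407 = -554*(-1/60398) + (-13 + 96**2)*(1/137407) = 277/30199 + (-13 + 9216)*(1/137407) = 277/30199 + 9203*(1/137407) = 277/30199 + 9203/137407 = 315983136/4149553993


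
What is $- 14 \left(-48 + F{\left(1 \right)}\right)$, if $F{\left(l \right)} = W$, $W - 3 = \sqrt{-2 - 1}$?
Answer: $630 - 14 i \sqrt{3} \approx 630.0 - 24.249 i$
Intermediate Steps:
$W = 3 + i \sqrt{3}$ ($W = 3 + \sqrt{-2 - 1} = 3 + \sqrt{-3} = 3 + i \sqrt{3} \approx 3.0 + 1.732 i$)
$F{\left(l \right)} = 3 + i \sqrt{3}$
$- 14 \left(-48 + F{\left(1 \right)}\right) = - 14 \left(-48 + \left(3 + i \sqrt{3}\right)\right) = - 14 \left(-45 + i \sqrt{3}\right) = 630 - 14 i \sqrt{3}$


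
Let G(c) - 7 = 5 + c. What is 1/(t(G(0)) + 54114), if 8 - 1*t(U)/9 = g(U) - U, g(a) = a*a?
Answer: 1/52998 ≈ 1.8869e-5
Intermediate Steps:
g(a) = a²
G(c) = 12 + c (G(c) = 7 + (5 + c) = 12 + c)
t(U) = 72 - 9*U² + 9*U (t(U) = 72 - 9*(U² - U) = 72 + (-9*U² + 9*U) = 72 - 9*U² + 9*U)
1/(t(G(0)) + 54114) = 1/((72 - 9*(12 + 0)² + 9*(12 + 0)) + 54114) = 1/((72 - 9*12² + 9*12) + 54114) = 1/((72 - 9*144 + 108) + 54114) = 1/((72 - 1296 + 108) + 54114) = 1/(-1116 + 54114) = 1/52998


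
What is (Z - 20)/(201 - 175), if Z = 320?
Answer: 150/13 ≈ 11.538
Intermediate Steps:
(Z - 20)/(201 - 175) = (320 - 20)/(201 - 175) = 300/26 = 300*(1/26) = 150/13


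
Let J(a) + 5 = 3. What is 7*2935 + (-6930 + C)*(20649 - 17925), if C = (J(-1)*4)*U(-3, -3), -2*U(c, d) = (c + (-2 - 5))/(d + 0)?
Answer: -18820455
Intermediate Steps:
J(a) = -2 (J(a) = -5 + 3 = -2)
U(c, d) = -(-7 + c)/(2*d) (U(c, d) = -(c + (-2 - 5))/(2*(d + 0)) = -(c - 7)/(2*d) = -(-7 + c)/(2*d))
C = 40/3 (C = (-2*4)*((½)*(7 - 1*(-3))/(-3)) = -4*(-1)*(7 + 3)/3 = -4*(-1)*10/3 = -8*(-5/3) = 40/3 ≈ 13.333)
7*2935 + (-6930 + C)*(20649 - 17925) = 7*2935 + (-6930 + 40/3)*(20649 - 17925) = 20545 - 20750/3*2724 = 20545 - 18841000 = -18820455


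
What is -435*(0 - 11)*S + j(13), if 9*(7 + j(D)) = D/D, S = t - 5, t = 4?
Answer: -43127/9 ≈ -4791.9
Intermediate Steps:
S = -1 (S = 4 - 5 = -1)
j(D) = -62/9 (j(D) = -7 + (D/D)/9 = -7 + (⅑)*1 = -7 + ⅑ = -62/9)
-435*(0 - 11)*S + j(13) = -435*(0 - 11)*(-1) - 62/9 = -(-4785)*(-1) - 62/9 = -435*11 - 62/9 = -4785 - 62/9 = -43127/9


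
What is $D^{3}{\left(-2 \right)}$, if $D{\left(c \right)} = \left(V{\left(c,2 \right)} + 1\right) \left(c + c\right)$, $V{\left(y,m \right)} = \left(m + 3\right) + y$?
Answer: $-4096$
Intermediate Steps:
$V{\left(y,m \right)} = 3 + m + y$ ($V{\left(y,m \right)} = \left(3 + m\right) + y = 3 + m + y$)
$D{\left(c \right)} = 2 c \left(6 + c\right)$ ($D{\left(c \right)} = \left(\left(3 + 2 + c\right) + 1\right) \left(c + c\right) = \left(\left(5 + c\right) + 1\right) 2 c = \left(6 + c\right) 2 c = 2 c \left(6 + c\right)$)
$D^{3}{\left(-2 \right)} = \left(2 \left(-2\right) \left(6 - 2\right)\right)^{3} = \left(2 \left(-2\right) 4\right)^{3} = \left(-16\right)^{3} = -4096$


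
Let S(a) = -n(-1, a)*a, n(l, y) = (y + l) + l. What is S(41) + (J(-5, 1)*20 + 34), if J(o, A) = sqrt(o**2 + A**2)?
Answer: -1565 + 20*sqrt(26) ≈ -1463.0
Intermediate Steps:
J(o, A) = sqrt(A**2 + o**2)
n(l, y) = y + 2*l (n(l, y) = (l + y) + l = y + 2*l)
S(a) = -a*(-2 + a) (S(a) = -(a + 2*(-1))*a = -(a - 2)*a = -(-2 + a)*a = -a*(-2 + a))
S(41) + (J(-5, 1)*20 + 34) = 41*(2 - 1*41) + (sqrt(1**2 + (-5)**2)*20 + 34) = 41*(2 - 41) + (sqrt(1 + 25)*20 + 34) = 41*(-39) + (sqrt(26)*20 + 34) = -1599 + (20*sqrt(26) + 34) = -1599 + (34 + 20*sqrt(26)) = -1565 + 20*sqrt(26)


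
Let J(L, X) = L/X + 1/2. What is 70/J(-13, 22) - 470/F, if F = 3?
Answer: -2780/3 ≈ -926.67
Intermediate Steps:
J(L, X) = 1/2 + L/X (J(L, X) = L/X + 1*(1/2) = L/X + 1/2 = 1/2 + L/X)
70/J(-13, 22) - 470/F = 70/(((-13 + (1/2)*22)/22)) - 470/3 = 70/(((-13 + 11)/22)) - 470*1/3 = 70/(((1/22)*(-2))) - 470/3 = 70/(-1/11) - 470/3 = 70*(-11) - 470/3 = -770 - 470/3 = -2780/3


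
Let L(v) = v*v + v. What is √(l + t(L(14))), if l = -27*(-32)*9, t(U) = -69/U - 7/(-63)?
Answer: √342912010/210 ≈ 88.180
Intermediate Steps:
L(v) = v + v² (L(v) = v² + v = v + v²)
t(U) = ⅑ - 69/U (t(U) = -69/U - 7*(-1/63) = -69/U + ⅑ = ⅑ - 69/U)
l = 7776 (l = 864*9 = 7776)
√(l + t(L(14))) = √(7776 + (-621 + 14*(1 + 14))/(9*((14*(1 + 14))))) = √(7776 + (-621 + 14*15)/(9*((14*15)))) = √(7776 + (⅑)*(-621 + 210)/210) = √(7776 + (⅑)*(1/210)*(-411)) = √(7776 - 137/630) = √(4898743/630) = √342912010/210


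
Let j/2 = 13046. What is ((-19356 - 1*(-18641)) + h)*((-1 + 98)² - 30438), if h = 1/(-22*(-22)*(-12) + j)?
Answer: 304984827711/20284 ≈ 1.5036e+7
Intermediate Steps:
j = 26092 (j = 2*13046 = 26092)
h = 1/20284 (h = 1/(-22*(-22)*(-12) + 26092) = 1/(484*(-12) + 26092) = 1/(-5808 + 26092) = 1/20284 ≈ 4.9300e-5)
((-19356 - 1*(-18641)) + h)*((-1 + 98)² - 30438) = ((-19356 - 1*(-18641)) + 1/20284)*((-1 + 98)² - 30438) = ((-19356 + 18641) + 1/20284)*(97² - 30438) = (-715 + 1/20284)*(9409 - 30438) = -14503059/20284*(-21029) = 304984827711/20284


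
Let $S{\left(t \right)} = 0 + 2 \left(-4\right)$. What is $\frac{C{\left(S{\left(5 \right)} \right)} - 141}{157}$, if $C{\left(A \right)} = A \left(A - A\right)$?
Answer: $- \frac{141}{157} \approx -0.89809$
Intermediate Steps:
$S{\left(t \right)} = -8$ ($S{\left(t \right)} = 0 - 8 = -8$)
$C{\left(A \right)} = 0$ ($C{\left(A \right)} = A 0 = 0$)
$\frac{C{\left(S{\left(5 \right)} \right)} - 141}{157} = \frac{0 - 141}{157} = \frac{1}{157} \left(-141\right) = - \frac{141}{157}$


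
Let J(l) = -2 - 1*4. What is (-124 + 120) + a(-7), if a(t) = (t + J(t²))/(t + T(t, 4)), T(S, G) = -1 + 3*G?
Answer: -29/4 ≈ -7.2500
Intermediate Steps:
J(l) = -6 (J(l) = -2 - 4 = -6)
a(t) = (-6 + t)/(11 + t) (a(t) = (t - 6)/(t + (-1 + 3*4)) = (-6 + t)/(t + (-1 + 12)) = (-6 + t)/(t + 11) = (-6 + t)/(11 + t))
(-124 + 120) + a(-7) = (-124 + 120) + (-6 - 7)/(11 - 7) = -4 - 13/4 = -29/4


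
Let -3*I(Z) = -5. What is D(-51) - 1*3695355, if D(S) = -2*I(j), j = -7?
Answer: -11086075/3 ≈ -3.6954e+6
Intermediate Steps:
I(Z) = 5/3 (I(Z) = -⅓*(-5) = 5/3)
D(S) = -10/3 (D(S) = -2*5/3 = -10/3)
D(-51) - 1*3695355 = -10/3 - 1*3695355 = -10/3 - 3695355 = -11086075/3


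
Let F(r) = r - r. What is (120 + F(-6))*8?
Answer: 960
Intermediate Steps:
F(r) = 0
(120 + F(-6))*8 = (120 + 0)*8 = 120*8 = 960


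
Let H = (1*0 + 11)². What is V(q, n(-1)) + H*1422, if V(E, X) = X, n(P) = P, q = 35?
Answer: 172061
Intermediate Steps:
H = 121 (H = (0 + 11)² = 11² = 121)
V(q, n(-1)) + H*1422 = -1 + 121*1422 = -1 + 172062 = 172061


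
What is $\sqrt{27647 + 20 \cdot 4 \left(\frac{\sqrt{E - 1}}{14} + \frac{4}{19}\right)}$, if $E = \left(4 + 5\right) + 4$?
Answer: $\frac{\sqrt{489345703 + 202160 \sqrt{3}}}{133} \approx 166.38$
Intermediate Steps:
$E = 13$ ($E = 9 + 4 = 13$)
$\sqrt{27647 + 20 \cdot 4 \left(\frac{\sqrt{E - 1}}{14} + \frac{4}{19}\right)} = \sqrt{27647 + 20 \cdot 4 \left(\frac{\sqrt{13 - 1}}{14} + \frac{4}{19}\right)} = \sqrt{27647 + 80 \left(\sqrt{12} \cdot \frac{1}{14} + 4 \cdot \frac{1}{19}\right)} = \sqrt{27647 + 80 \left(2 \sqrt{3} \cdot \frac{1}{14} + \frac{4}{19}\right)} = \sqrt{27647 + 80 \left(\frac{\sqrt{3}}{7} + \frac{4}{19}\right)} = \sqrt{27647 + 80 \left(\frac{4}{19} + \frac{\sqrt{3}}{7}\right)} = \sqrt{27647 + \left(\frac{320}{19} + \frac{80 \sqrt{3}}{7}\right)} = \sqrt{\frac{525613}{19} + \frac{80 \sqrt{3}}{7}}$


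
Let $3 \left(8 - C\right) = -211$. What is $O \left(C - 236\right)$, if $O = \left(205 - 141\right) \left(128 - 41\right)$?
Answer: $-877888$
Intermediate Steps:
$C = \frac{235}{3}$ ($C = 8 - - \frac{211}{3} = 8 + \frac{211}{3} = \frac{235}{3} \approx 78.333$)
$O = 5568$ ($O = 64 \cdot 87 = 5568$)
$O \left(C - 236\right) = 5568 \left(\frac{235}{3} - 236\right) = 5568 \left(- \frac{473}{3}\right) = -877888$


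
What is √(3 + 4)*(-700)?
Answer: -700*√7 ≈ -1852.0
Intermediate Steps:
√(3 + 4)*(-700) = √7*(-700) = -700*√7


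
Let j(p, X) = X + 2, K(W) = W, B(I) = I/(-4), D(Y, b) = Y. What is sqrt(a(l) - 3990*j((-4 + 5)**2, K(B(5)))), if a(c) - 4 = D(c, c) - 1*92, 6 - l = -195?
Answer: I*sqrt(11518)/2 ≈ 53.661*I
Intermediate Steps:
B(I) = -I/4 (B(I) = I*(-1/4) = -I/4)
l = 201 (l = 6 - 1*(-195) = 6 + 195 = 201)
a(c) = -88 + c (a(c) = 4 + (c - 1*92) = 4 + (c - 92) = 4 + (-92 + c) = -88 + c)
j(p, X) = 2 + X
sqrt(a(l) - 3990*j((-4 + 5)**2, K(B(5)))) = sqrt((-88 + 201) - 3990*(2 - 1/4*5)) = sqrt(113 - 3990*(2 - 5/4)) = sqrt(113 - 3990*3/4) = sqrt(113 - 5985/2) = sqrt(-5759/2) = I*sqrt(11518)/2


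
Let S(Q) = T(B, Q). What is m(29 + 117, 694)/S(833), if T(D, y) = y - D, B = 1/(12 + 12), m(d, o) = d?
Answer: 3504/19991 ≈ 0.17528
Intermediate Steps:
B = 1/24 ≈ 0.041667
S(Q) = -1/24 + Q (S(Q) = Q - 1*1/24 = Q - 1/24 = -1/24 + Q)
m(29 + 117, 694)/S(833) = (29 + 117)/(-1/24 + 833) = 146/(19991/24) = 146*(24/19991) = 3504/19991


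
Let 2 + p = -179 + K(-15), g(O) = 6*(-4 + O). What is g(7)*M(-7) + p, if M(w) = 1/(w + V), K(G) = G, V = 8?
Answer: -178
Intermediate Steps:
g(O) = -24 + 6*O
M(w) = 1/(8 + w) (M(w) = 1/(w + 8) = 1/(8 + w))
p = -196 (p = -2 + (-179 - 15) = -2 - 194 = -196)
g(7)*M(-7) + p = (-24 + 6*7)/(8 - 7) - 196 = (-24 + 42)/1 - 196 = 18*1 - 196 = 18 - 196 = -178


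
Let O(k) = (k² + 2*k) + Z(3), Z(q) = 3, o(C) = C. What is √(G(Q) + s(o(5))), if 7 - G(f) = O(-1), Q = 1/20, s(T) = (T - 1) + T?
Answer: √14 ≈ 3.7417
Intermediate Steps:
s(T) = -1 + 2*T (s(T) = (-1 + T) + T = -1 + 2*T)
Q = 1/20 ≈ 0.050000
O(k) = 3 + k² + 2*k (O(k) = (k² + 2*k) + 3 = 3 + k² + 2*k)
G(f) = 5 (G(f) = 7 - (3 + (-1)² + 2*(-1)) = 7 - (3 + 1 - 2) = 7 - 1*2 = 7 - 2 = 5)
√(G(Q) + s(o(5))) = √(5 + (-1 + 2*5)) = √(5 + (-1 + 10)) = √(5 + 9) = √14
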